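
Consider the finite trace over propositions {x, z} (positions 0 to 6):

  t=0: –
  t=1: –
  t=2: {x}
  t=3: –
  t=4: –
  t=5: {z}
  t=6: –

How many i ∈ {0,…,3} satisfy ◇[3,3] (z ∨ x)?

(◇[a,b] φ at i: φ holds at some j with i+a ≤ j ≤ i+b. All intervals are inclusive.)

Evaluate at each i in [0,3]:
  i=0: ✗ (none in [3,3])
  i=1: ✗ (none in [4,4])
  i=2: ✓ (witness j=5)
  i=3: ✗ (none in [6,6])
Positions where it holds: {2} → 1.

1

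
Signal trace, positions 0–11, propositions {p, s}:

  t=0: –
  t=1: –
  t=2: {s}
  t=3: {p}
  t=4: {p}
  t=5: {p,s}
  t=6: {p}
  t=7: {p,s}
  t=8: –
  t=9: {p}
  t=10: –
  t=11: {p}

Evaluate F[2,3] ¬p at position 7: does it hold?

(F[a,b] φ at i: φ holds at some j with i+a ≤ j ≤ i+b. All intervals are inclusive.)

Check ¬p at each j in [9,10]:
  j=9: false
  j=10: true
Found at j=10 → formula holds.

Holds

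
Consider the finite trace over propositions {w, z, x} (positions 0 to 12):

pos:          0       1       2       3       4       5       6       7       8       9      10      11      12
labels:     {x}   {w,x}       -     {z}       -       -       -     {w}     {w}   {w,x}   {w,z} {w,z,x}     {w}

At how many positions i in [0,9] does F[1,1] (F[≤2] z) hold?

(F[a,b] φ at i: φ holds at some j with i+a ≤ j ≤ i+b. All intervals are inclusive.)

Evaluate at each i in [0,9]:
  i=0: ✓ (witness j=1)
  i=1: ✓ (witness j=2)
  i=2: ✓ (witness j=3)
  i=3: ✗ (none in [4,4])
  i=4: ✗ (none in [5,5])
  i=5: ✗ (none in [6,6])
  i=6: ✗ (none in [7,7])
  i=7: ✓ (witness j=8)
  i=8: ✓ (witness j=9)
  i=9: ✓ (witness j=10)
Positions where it holds: {0, 1, 2, 7, 8, 9} → 6.

6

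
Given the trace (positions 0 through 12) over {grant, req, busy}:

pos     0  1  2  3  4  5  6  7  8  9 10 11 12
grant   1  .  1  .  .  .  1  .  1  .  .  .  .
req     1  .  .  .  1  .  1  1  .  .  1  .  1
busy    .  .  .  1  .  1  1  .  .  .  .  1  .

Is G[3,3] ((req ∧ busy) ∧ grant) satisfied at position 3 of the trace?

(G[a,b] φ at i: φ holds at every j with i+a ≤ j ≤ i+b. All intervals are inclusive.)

Check ((req ∧ busy) ∧ grant) at every j in [6,6]:
  j=6: true
All positions satisfy it → formula holds.

Holds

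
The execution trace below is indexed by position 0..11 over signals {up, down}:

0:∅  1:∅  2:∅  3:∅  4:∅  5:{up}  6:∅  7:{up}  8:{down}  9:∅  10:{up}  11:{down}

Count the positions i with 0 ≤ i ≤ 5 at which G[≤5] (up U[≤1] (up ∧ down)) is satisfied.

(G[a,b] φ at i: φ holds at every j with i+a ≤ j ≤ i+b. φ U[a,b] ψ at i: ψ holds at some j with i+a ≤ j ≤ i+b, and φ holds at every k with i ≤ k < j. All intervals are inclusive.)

Evaluate at each i in [0,5]:
  i=0: ✗ (fails at j=0)
  i=1: ✗ (fails at j=1)
  i=2: ✗ (fails at j=2)
  i=3: ✗ (fails at j=3)
  i=4: ✗ (fails at j=4)
  i=5: ✗ (fails at j=5)
Positions where it holds: {} → 0.

0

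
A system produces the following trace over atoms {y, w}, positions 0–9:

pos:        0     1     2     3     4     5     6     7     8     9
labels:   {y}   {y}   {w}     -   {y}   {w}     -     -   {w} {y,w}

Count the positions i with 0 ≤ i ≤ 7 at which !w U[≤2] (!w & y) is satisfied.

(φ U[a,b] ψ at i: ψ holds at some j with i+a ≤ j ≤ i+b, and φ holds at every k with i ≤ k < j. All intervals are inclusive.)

Evaluate at each i in [0,7]:
  i=0: ✓ (rhs at j=0)
  i=1: ✓ (rhs at j=1)
  i=2: ✗ (lhs fails at k=2 before rhs at j=4)
  i=3: ✓ (rhs at j=4; lhs holds on [3,3])
  i=4: ✓ (rhs at j=4)
  i=5: ✗ (no rhs in [5,7])
  i=6: ✗ (no rhs in [6,8])
  i=7: ✗ (no rhs in [7,9])
Positions where it holds: {0, 1, 3, 4} → 4.

4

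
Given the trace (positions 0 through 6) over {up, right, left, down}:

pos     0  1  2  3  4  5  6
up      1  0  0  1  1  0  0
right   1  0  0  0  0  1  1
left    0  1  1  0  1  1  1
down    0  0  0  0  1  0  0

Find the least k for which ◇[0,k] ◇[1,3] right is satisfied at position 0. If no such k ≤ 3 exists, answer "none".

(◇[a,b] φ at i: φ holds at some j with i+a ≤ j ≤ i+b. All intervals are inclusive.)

2

Scan j = 0,1,… for ◇[1,3] right:
  j=0: fails
  j=1: fails
  j=2: holds
First hit at j=2, so smallest k = 2-0 = 2.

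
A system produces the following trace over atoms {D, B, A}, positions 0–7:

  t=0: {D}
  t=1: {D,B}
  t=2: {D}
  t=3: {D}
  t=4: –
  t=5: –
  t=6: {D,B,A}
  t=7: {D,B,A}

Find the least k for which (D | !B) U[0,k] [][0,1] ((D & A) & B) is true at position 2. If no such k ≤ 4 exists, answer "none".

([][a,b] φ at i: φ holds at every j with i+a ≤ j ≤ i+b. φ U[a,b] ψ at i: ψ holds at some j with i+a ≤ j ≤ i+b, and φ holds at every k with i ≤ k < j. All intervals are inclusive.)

Need earliest j ≥ 2 with [][0,1] ((D & A) & B), and (D | !B) at every k in [2,j-1].
  j=2: rhs fails.
  j=3: rhs fails.
  j=4: rhs fails.
  j=5: rhs fails.
  j=6: rhs holds; lhs holds on [2,5]. k = 4.

4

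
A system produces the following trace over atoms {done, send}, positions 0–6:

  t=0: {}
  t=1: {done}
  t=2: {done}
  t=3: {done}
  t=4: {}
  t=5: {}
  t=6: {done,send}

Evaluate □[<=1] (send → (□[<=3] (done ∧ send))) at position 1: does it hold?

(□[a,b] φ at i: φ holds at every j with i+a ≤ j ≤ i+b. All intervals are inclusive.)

True

Check (send → (□[<=3] (done ∧ send))) at every j in [1,2]:
  j=1: antecedent false → ✓
  j=2: antecedent false → ✓
All positions satisfy it → formula holds.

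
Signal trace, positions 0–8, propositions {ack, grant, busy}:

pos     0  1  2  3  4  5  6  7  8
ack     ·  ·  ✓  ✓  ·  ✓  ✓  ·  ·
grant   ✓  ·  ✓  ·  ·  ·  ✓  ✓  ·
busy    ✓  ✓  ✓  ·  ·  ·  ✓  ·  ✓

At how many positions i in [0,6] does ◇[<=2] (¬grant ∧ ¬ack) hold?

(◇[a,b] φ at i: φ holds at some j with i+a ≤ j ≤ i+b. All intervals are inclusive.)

Evaluate at each i in [0,6]:
  i=0: ✓ (witness j=1)
  i=1: ✓ (witness j=1)
  i=2: ✓ (witness j=4)
  i=3: ✓ (witness j=4)
  i=4: ✓ (witness j=4)
  i=5: ✗ (none in [5,7])
  i=6: ✓ (witness j=8)
Positions where it holds: {0, 1, 2, 3, 4, 6} → 6.

6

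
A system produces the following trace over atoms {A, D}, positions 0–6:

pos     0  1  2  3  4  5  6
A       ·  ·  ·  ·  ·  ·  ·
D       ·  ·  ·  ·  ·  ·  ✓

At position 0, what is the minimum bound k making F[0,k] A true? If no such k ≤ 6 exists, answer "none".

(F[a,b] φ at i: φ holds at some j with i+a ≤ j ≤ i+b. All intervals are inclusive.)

none

Scan j = 0,1,… for A:
  j=0: fails
  j=1: fails
  j=2: fails
  j=3: fails
  j=4: fails
  j=5: fails
  j=6: fails
No j in [0,6] satisfies it → none.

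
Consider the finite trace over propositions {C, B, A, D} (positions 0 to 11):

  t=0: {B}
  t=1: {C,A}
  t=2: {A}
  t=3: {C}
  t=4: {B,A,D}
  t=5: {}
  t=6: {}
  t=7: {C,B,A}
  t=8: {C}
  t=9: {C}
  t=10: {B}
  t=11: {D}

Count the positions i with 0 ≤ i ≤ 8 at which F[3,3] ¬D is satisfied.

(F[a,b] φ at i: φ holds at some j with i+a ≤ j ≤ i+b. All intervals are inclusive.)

Evaluate at each i in [0,8]:
  i=0: ✓ (witness j=3)
  i=1: ✗ (none in [4,4])
  i=2: ✓ (witness j=5)
  i=3: ✓ (witness j=6)
  i=4: ✓ (witness j=7)
  i=5: ✓ (witness j=8)
  i=6: ✓ (witness j=9)
  i=7: ✓ (witness j=10)
  i=8: ✗ (none in [11,11])
Positions where it holds: {0, 2, 3, 4, 5, 6, 7} → 7.

7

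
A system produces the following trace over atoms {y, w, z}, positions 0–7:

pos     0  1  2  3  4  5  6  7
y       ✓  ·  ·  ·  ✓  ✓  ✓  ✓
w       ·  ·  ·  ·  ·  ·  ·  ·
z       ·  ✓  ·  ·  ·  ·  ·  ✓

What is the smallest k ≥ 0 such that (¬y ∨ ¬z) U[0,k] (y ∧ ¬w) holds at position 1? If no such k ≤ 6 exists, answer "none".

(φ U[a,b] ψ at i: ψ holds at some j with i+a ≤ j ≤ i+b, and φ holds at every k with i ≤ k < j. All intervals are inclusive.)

Need earliest j ≥ 1 with (y ∧ ¬w), and (¬y ∨ ¬z) at every k in [1,j-1].
  j=1: rhs fails.
  j=2: rhs fails.
  j=3: rhs fails.
  j=4: rhs holds; lhs holds on [1,3]. k = 3.

3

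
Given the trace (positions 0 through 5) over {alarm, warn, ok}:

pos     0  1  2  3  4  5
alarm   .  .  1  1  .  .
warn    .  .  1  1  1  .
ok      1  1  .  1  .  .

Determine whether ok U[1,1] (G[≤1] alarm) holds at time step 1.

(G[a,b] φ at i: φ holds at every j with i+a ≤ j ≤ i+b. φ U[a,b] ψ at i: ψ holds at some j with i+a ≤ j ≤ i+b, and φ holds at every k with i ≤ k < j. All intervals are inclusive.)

Yes

Need some j in [2,2] with G[≤1] alarm, and ok at every k in [1,j-1].
  j=2: G[≤1] alarm holds; ok holds at every k in [1,1] → satisfied.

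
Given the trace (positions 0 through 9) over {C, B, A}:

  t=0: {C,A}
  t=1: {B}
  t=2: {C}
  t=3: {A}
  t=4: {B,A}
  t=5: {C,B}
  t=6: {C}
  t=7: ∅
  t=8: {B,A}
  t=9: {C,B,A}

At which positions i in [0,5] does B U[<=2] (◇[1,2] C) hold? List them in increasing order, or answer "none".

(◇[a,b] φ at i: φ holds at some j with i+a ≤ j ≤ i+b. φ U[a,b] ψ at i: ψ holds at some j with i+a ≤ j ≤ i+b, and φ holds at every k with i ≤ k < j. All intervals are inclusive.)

0, 1, 3, 4, 5

Evaluate at each i in [0,5]:
  i=0: ✓ (rhs at j=0)
  i=1: ✓ (rhs at j=1)
  i=2: ✗ (lhs fails at k=2 before rhs at j=3)
  i=3: ✓ (rhs at j=3)
  i=4: ✓ (rhs at j=4)
  i=5: ✓ (rhs at j=5)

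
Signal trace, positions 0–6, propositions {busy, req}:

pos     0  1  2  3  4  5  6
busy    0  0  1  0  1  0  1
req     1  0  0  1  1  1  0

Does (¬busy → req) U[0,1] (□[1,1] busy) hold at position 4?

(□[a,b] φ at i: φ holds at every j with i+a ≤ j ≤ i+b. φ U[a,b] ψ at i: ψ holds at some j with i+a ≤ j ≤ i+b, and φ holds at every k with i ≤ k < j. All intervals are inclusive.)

Yes

Need some j in [4,5] with □[1,1] busy, and (¬busy → req) at every k in [4,j-1].
  j=4: □[1,1] busy — fails at 5.
  j=5: □[1,1] busy holds; (¬busy → req) holds at every k in [4,4] → satisfied.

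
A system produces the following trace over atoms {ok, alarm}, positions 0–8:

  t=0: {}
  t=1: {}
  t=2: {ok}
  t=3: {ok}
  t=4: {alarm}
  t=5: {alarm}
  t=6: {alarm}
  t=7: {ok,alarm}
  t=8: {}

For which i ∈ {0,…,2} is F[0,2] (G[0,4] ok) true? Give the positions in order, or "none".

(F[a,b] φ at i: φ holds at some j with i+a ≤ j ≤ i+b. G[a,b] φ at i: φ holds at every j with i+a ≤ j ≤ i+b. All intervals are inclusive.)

Evaluate at each i in [0,2]:
  i=0: ✗ (none in [0,2])
  i=1: ✗ (none in [1,3])
  i=2: ✗ (none in [2,4])

none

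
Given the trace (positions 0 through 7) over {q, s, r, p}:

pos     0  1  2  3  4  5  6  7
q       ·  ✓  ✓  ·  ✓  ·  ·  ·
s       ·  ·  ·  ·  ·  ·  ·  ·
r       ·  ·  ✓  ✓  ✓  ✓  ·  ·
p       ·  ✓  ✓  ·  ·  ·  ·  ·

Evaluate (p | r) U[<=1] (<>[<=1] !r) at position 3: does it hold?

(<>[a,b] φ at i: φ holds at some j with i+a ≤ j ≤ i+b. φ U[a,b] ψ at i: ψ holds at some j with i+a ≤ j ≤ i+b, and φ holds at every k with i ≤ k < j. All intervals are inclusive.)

False

Need some j in [3,4] with <>[<=1] !r, and (p | r) at every k in [3,j-1].
  j=3: <>[<=1] !r — fails (none in [3,4]).
  j=4: <>[<=1] !r — fails (none in [4,5]).
No j in the window works → until fails.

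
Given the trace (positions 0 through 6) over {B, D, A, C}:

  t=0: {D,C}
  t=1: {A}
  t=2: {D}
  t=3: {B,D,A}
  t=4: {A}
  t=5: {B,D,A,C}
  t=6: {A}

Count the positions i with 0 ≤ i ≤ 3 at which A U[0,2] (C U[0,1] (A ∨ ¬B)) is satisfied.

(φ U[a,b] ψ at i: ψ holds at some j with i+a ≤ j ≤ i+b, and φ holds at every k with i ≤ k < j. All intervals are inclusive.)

4

Evaluate at each i in [0,3]:
  i=0: ✓ (rhs at j=0)
  i=1: ✓ (rhs at j=1)
  i=2: ✓ (rhs at j=2)
  i=3: ✓ (rhs at j=3)
Positions where it holds: {0, 1, 2, 3} → 4.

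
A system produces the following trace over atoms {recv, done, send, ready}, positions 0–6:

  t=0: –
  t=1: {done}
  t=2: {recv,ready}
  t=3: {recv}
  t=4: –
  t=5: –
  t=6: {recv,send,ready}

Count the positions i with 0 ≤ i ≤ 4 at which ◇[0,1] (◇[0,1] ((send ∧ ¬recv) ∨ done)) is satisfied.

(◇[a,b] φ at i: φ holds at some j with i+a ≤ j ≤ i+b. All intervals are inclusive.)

Evaluate at each i in [0,4]:
  i=0: ✓ (witness j=0)
  i=1: ✓ (witness j=1)
  i=2: ✗ (none in [2,3])
  i=3: ✗ (none in [3,4])
  i=4: ✗ (none in [4,5])
Positions where it holds: {0, 1} → 2.

2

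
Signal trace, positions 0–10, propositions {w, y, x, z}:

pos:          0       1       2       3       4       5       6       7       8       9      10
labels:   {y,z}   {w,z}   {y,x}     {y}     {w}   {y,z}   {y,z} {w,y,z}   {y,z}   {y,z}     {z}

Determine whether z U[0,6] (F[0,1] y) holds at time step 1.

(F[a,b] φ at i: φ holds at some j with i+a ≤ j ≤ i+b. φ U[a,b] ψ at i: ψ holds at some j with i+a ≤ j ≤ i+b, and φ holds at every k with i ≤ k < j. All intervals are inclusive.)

Need some j in [1,7] with F[0,1] y, and z at every k in [1,j-1].
  j=1: F[0,1] y holds; no prefix to check → satisfied.

Yes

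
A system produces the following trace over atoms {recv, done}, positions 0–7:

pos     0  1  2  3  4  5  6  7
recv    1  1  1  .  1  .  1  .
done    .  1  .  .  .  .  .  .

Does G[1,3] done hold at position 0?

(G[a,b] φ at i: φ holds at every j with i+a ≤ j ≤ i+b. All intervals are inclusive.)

No

Check done at every j in [1,3]:
  j=1: true
  j=2: false
  j=3: false
Fails at j=2 → formula fails.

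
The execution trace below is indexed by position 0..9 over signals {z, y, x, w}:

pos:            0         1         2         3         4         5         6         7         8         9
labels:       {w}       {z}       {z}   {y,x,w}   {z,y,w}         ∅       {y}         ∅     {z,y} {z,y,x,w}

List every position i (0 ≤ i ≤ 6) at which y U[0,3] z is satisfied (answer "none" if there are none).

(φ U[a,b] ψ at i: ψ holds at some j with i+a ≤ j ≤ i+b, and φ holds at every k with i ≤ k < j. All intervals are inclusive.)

1, 2, 3, 4

Evaluate at each i in [0,6]:
  i=0: ✗ (lhs fails at k=0 before rhs at j=1)
  i=1: ✓ (rhs at j=1)
  i=2: ✓ (rhs at j=2)
  i=3: ✓ (rhs at j=4; lhs holds on [3,3])
  i=4: ✓ (rhs at j=4)
  i=5: ✗ (lhs fails at k=5 before rhs at j=8)
  i=6: ✗ (lhs fails at k=7 before rhs at j=8)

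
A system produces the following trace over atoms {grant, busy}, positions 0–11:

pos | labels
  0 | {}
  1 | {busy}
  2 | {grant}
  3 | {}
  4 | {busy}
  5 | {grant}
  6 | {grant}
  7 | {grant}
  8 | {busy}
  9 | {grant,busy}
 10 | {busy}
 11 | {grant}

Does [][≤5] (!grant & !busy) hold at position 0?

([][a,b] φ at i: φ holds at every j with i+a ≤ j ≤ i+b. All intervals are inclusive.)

False

Check (!grant & !busy) at every j in [0,5]:
  j=0: true
  j=1: false
  j=2: false
  j=3: true
  j=4: false
  j=5: false
Fails at j=1 → formula fails.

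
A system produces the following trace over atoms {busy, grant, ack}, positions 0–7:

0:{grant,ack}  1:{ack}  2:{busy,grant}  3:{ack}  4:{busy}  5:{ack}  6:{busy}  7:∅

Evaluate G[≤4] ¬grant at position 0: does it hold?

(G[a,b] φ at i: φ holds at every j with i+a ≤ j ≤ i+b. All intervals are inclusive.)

No

Check ¬grant at every j in [0,4]:
  j=0: false
  j=1: true
  j=2: false
  j=3: true
  j=4: true
Fails at j=0 → formula fails.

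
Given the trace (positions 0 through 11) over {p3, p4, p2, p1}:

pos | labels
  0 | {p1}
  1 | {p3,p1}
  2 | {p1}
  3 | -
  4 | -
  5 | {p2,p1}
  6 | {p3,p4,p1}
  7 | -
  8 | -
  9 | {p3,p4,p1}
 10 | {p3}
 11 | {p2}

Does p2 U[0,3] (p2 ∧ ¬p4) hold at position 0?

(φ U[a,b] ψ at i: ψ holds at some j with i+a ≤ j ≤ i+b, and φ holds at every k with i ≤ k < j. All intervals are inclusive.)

Need some j in [0,3] with (p2 ∧ ¬p4), and p2 at every k in [0,j-1].
  j=0: (p2 ∧ ¬p4) false.
  j=1: (p2 ∧ ¬p4) false.
  j=2: (p2 ∧ ¬p4) false.
  j=3: (p2 ∧ ¬p4) false.
No j in the window works → until fails.

No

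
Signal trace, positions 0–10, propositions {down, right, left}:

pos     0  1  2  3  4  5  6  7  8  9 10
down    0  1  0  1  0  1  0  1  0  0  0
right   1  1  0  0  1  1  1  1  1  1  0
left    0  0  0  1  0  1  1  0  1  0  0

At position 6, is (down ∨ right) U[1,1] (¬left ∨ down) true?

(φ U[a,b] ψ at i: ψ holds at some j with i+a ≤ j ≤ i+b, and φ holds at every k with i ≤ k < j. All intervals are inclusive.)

Need some j in [7,7] with (¬left ∨ down), and (down ∨ right) at every k in [6,j-1].
  j=7: (¬left ∨ down) holds; (down ∨ right) holds at every k in [6,6] → satisfied.

Yes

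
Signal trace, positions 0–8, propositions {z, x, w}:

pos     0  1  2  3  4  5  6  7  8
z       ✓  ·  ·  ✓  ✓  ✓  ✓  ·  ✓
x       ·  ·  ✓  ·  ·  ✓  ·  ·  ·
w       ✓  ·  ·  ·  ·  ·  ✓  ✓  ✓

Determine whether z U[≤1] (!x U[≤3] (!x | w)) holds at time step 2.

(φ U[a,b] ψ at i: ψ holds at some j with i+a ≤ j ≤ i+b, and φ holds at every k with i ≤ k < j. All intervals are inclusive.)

False

Need some j in [2,3] with (!x U[≤3] (!x | w)), and z at every k in [2,j-1].
  j=2: (!x U[≤3] (!x | w)) — fails.
  j=3: (!x U[≤3] (!x | w)) holds, but z fails at k=2 → not this j.
No j in the window works → until fails.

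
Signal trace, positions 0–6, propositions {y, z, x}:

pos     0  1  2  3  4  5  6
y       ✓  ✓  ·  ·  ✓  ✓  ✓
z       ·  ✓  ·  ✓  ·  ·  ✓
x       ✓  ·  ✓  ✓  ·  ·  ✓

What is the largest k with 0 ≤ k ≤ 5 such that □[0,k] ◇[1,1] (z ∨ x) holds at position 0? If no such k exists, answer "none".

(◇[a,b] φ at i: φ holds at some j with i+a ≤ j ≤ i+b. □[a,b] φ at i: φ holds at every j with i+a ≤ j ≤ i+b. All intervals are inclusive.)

2

◇[1,1] (z ∨ x) must hold from j=0 onward; find where it first fails.
  j=0: holds
  j=1: holds
  j=2: holds
  j=3: fails
Holds on [0,2], so largest k = 2.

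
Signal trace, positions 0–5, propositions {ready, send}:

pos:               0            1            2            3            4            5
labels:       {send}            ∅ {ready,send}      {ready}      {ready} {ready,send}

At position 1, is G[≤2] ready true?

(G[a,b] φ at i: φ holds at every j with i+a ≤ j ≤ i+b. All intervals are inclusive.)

Check ready at every j in [1,3]:
  j=1: false
  j=2: true
  j=3: true
Fails at j=1 → formula fails.

Does not hold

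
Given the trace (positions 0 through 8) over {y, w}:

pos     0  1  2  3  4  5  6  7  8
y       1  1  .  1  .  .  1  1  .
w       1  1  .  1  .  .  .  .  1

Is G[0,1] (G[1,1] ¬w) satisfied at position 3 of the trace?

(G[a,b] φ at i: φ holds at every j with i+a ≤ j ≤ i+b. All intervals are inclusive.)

True

Check G[1,1] ¬w at every j in [3,4]:
  j=3: holds on [4,4]
  j=4: holds on [5,5]
All positions satisfy it → formula holds.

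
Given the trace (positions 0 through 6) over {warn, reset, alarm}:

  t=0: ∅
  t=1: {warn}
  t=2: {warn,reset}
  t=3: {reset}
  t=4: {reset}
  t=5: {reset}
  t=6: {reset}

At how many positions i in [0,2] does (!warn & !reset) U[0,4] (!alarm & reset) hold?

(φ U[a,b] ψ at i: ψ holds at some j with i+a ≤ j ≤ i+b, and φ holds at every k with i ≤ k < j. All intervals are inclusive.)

Evaluate at each i in [0,2]:
  i=0: ✗ (lhs fails at k=1 before rhs at j=2)
  i=1: ✗ (lhs fails at k=1 before rhs at j=2)
  i=2: ✓ (rhs at j=2)
Positions where it holds: {2} → 1.

1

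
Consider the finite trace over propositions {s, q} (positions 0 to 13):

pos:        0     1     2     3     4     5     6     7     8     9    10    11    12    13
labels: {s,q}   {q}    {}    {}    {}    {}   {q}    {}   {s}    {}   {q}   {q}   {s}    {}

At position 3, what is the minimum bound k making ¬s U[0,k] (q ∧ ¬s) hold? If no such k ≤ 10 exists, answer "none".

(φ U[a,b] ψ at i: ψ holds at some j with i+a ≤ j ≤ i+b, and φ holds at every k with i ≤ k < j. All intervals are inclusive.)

Need earliest j ≥ 3 with (q ∧ ¬s), and ¬s at every k in [3,j-1].
  j=3: rhs fails.
  j=4: rhs fails.
  j=5: rhs fails.
  j=6: rhs holds; lhs holds on [3,5]. k = 3.

3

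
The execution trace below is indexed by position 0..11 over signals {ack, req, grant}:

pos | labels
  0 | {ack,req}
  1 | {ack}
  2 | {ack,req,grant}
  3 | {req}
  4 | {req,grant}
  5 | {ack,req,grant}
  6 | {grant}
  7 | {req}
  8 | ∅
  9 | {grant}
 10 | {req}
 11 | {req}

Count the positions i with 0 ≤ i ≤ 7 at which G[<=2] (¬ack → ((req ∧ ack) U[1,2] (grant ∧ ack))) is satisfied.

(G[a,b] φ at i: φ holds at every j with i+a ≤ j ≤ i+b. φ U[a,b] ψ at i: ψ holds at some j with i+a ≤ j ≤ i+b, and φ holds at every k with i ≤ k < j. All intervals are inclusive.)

1

Evaluate at each i in [0,7]:
  i=0: ✓ (all of [0,2])
  i=1: ✗ (fails at j=3)
  i=2: ✗ (fails at j=3)
  i=3: ✗ (fails at j=3)
  i=4: ✗ (fails at j=4)
  i=5: ✗ (fails at j=6)
  i=6: ✗ (fails at j=6)
  i=7: ✗ (fails at j=7)
Positions where it holds: {0} → 1.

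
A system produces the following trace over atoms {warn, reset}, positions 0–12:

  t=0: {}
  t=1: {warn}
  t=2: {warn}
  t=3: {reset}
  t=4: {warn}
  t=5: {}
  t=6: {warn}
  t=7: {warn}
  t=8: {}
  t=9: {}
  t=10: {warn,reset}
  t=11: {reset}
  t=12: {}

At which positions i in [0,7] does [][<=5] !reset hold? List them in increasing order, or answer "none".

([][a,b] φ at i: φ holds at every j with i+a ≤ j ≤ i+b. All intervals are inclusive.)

4

Evaluate at each i in [0,7]:
  i=0: ✗ (fails at j=3)
  i=1: ✗ (fails at j=3)
  i=2: ✗ (fails at j=3)
  i=3: ✗ (fails at j=3)
  i=4: ✓ (all of [4,9])
  i=5: ✗ (fails at j=10)
  i=6: ✗ (fails at j=10)
  i=7: ✗ (fails at j=10)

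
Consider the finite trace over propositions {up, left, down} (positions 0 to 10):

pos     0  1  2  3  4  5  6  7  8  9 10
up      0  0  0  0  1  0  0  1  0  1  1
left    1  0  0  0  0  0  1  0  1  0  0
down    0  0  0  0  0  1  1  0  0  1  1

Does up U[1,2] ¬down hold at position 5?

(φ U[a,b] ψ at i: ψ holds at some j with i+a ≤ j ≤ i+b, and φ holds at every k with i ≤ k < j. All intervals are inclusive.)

Need some j in [6,7] with ¬down, and up at every k in [5,j-1].
  j=6: ¬down false.
  j=7: ¬down holds, but up fails at k=5 → not this j.
No j in the window works → until fails.

No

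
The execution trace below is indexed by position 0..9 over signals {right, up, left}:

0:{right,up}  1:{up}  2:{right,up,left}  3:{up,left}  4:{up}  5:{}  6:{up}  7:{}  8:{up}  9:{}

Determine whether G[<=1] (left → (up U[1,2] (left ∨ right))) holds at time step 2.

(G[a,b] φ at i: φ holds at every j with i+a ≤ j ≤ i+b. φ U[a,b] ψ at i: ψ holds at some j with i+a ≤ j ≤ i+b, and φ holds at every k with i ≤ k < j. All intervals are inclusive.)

Does not hold

Check (left → (up U[1,2] (left ∨ right))) at every j in [2,3]:
  j=2: antecedent true; consequent holds → ✓
  j=3: antecedent true; consequent fails → ✗
Fails at j=3 → formula fails.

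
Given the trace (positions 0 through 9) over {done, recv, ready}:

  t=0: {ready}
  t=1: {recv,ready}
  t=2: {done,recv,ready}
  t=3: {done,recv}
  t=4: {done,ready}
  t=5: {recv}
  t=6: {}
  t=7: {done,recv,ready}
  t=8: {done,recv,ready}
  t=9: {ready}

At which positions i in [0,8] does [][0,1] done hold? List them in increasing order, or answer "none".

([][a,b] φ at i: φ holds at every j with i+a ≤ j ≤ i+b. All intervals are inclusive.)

2, 3, 7

Evaluate at each i in [0,8]:
  i=0: ✗ (fails at j=0)
  i=1: ✗ (fails at j=1)
  i=2: ✓ (all of [2,3])
  i=3: ✓ (all of [3,4])
  i=4: ✗ (fails at j=5)
  i=5: ✗ (fails at j=5)
  i=6: ✗ (fails at j=6)
  i=7: ✓ (all of [7,8])
  i=8: ✗ (fails at j=9)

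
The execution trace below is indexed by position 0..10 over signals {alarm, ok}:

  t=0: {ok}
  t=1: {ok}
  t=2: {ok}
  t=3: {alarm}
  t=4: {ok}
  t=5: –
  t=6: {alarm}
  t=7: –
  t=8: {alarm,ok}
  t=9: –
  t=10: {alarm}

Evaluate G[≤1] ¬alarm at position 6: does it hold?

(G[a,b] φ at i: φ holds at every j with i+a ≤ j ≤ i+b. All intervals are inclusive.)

False

Check ¬alarm at every j in [6,7]:
  j=6: false
  j=7: true
Fails at j=6 → formula fails.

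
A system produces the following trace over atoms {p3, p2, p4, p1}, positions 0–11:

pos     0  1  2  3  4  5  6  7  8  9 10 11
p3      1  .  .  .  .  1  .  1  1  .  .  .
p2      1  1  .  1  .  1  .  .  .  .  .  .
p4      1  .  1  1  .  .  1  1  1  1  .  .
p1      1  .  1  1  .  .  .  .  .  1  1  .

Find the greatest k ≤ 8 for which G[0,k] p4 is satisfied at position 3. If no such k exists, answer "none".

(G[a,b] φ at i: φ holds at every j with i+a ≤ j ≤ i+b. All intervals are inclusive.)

p4 must hold from j=3 onward; find where it first fails.
  j=3: holds
  j=4: fails
Holds on [3,3], so largest k = 0.

0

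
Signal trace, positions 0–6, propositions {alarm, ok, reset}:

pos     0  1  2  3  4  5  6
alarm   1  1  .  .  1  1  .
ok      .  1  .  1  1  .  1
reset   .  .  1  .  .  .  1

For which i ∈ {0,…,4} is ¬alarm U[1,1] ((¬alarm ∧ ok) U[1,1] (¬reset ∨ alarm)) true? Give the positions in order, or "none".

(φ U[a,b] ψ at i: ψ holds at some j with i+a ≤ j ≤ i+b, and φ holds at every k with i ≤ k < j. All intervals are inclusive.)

2

Evaluate at each i in [0,4]:
  i=0: ✗ (no rhs in [1,1])
  i=1: ✗ (no rhs in [2,2])
  i=2: ✓ (rhs at j=3; lhs holds on [2,2])
  i=3: ✗ (no rhs in [4,4])
  i=4: ✗ (no rhs in [5,5])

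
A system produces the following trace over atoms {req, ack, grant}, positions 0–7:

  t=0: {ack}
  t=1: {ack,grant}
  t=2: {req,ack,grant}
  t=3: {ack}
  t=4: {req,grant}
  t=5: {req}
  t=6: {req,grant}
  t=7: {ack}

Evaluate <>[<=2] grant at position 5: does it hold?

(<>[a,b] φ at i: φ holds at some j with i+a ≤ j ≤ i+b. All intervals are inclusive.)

Holds

Check grant at each j in [5,7]:
  j=5: false
  j=6: true
  j=7: false
Found at j=6 → formula holds.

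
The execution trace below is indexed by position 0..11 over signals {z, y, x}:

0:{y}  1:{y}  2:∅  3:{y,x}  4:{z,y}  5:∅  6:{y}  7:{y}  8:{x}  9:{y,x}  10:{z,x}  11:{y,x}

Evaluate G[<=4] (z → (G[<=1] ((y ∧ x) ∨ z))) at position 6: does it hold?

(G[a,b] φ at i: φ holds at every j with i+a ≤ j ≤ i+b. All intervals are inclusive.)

Holds

Check (z → (G[<=1] ((y ∧ x) ∨ z))) at every j in [6,10]:
  j=6: antecedent false → ✓
  j=7: antecedent false → ✓
  j=8: antecedent false → ✓
  j=9: antecedent false → ✓
  j=10: antecedent true; consequent holds on [10,11] → ✓
All positions satisfy it → formula holds.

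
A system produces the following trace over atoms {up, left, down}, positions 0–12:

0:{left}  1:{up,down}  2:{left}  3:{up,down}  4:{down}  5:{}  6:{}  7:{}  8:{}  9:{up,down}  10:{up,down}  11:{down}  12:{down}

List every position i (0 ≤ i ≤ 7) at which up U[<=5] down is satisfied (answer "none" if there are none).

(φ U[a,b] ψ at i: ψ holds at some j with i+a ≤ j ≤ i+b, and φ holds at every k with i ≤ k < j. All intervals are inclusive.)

1, 3, 4

Evaluate at each i in [0,7]:
  i=0: ✗ (lhs fails at k=0 before rhs at j=1)
  i=1: ✓ (rhs at j=1)
  i=2: ✗ (lhs fails at k=2 before rhs at j=3)
  i=3: ✓ (rhs at j=3)
  i=4: ✓ (rhs at j=4)
  i=5: ✗ (lhs fails at k=5 before rhs at j=9)
  i=6: ✗ (lhs fails at k=6 before rhs at j=9)
  i=7: ✗ (lhs fails at k=7 before rhs at j=9)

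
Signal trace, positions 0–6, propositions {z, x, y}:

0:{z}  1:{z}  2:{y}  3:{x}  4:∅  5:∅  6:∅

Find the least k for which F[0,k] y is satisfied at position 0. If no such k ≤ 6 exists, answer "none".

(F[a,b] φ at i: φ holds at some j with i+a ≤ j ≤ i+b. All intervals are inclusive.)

Scan j = 0,1,… for y:
  j=0: fails
  j=1: fails
  j=2: holds
First hit at j=2, so smallest k = 2-0 = 2.

2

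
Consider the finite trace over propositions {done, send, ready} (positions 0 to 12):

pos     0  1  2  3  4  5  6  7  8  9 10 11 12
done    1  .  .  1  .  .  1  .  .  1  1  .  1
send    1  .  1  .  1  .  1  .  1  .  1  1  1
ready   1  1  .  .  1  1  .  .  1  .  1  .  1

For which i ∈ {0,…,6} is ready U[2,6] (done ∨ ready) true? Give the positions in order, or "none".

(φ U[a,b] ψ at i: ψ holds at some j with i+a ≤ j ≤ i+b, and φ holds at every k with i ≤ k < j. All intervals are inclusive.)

Evaluate at each i in [0,6]:
  i=0: ✗ (lhs fails at k=2 before rhs at j=3)
  i=1: ✗ (lhs fails at k=2 before rhs at j=3)
  i=2: ✗ (lhs fails at k=2 before rhs at j=4)
  i=3: ✗ (lhs fails at k=3 before rhs at j=5)
  i=4: ✓ (rhs at j=6; lhs holds on [4,5])
  i=5: ✗ (lhs fails at k=6 before rhs at j=8)
  i=6: ✗ (lhs fails at k=6 before rhs at j=8)

4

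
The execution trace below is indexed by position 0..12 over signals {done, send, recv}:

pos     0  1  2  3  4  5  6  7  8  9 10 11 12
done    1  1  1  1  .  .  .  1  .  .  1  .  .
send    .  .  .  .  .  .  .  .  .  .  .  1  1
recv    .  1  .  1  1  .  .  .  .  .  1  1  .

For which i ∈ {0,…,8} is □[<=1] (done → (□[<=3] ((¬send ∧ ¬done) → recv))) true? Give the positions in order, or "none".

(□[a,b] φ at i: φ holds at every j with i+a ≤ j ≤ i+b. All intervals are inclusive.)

Evaluate at each i in [0,8]:
  i=0: ✓ (all of [0,1])
  i=1: ✗ (fails at j=2)
  i=2: ✗ (fails at j=2)
  i=3: ✗ (fails at j=3)
  i=4: ✓ (all of [4,5])
  i=5: ✓ (all of [5,6])
  i=6: ✗ (fails at j=7)
  i=7: ✗ (fails at j=7)
  i=8: ✓ (all of [8,9])

0, 4, 5, 8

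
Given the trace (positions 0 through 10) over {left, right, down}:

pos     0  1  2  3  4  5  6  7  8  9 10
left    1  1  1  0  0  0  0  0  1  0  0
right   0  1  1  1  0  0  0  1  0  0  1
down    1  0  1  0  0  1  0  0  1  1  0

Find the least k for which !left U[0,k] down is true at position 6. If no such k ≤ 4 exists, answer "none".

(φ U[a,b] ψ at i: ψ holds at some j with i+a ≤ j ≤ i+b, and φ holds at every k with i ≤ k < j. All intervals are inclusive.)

2

Need earliest j ≥ 6 with down, and !left at every k in [6,j-1].
  j=6: rhs fails.
  j=7: rhs fails.
  j=8: rhs holds; lhs holds on [6,7]. k = 2.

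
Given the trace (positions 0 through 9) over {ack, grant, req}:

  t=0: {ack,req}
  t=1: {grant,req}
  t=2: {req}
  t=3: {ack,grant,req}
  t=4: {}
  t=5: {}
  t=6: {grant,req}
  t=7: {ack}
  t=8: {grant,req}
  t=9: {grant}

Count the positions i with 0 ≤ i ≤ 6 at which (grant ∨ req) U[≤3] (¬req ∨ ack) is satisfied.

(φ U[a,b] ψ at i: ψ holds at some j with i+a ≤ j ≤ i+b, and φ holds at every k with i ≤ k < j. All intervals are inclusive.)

7

Evaluate at each i in [0,6]:
  i=0: ✓ (rhs at j=0)
  i=1: ✓ (rhs at j=3; lhs holds on [1,2])
  i=2: ✓ (rhs at j=3; lhs holds on [2,2])
  i=3: ✓ (rhs at j=3)
  i=4: ✓ (rhs at j=4)
  i=5: ✓ (rhs at j=5)
  i=6: ✓ (rhs at j=7; lhs holds on [6,6])
Positions where it holds: {0, 1, 2, 3, 4, 5, 6} → 7.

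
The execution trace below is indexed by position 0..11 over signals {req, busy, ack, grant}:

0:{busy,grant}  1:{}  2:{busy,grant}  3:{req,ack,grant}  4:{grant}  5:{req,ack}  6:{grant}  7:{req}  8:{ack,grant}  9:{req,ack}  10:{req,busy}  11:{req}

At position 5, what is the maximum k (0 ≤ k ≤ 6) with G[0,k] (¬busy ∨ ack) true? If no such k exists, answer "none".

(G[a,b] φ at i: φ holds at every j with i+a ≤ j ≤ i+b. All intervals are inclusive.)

(¬busy ∨ ack) must hold from j=5 onward; find where it first fails.
  j=5: holds
  j=6: holds
  j=7: holds
  j=8: holds
  j=9: holds
  j=10: fails
Holds on [5,9], so largest k = 4.

4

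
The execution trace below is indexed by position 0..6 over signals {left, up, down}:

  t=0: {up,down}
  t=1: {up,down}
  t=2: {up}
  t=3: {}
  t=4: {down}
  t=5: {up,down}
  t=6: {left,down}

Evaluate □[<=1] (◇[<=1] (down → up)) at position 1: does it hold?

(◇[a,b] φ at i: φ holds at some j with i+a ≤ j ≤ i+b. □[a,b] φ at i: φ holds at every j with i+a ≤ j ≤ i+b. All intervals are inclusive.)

Yes

Check ◇[<=1] (down → up) at every j in [1,2]:
  j=1: holds (witness at 1)
  j=2: holds (witness at 2)
All positions satisfy it → formula holds.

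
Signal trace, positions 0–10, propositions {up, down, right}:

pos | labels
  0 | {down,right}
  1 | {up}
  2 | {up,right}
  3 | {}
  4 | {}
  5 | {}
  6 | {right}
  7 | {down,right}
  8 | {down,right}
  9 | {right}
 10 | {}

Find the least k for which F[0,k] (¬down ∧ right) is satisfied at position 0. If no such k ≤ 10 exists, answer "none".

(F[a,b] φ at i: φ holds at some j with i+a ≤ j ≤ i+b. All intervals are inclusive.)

2

Scan j = 0,1,… for (¬down ∧ right):
  j=0: fails
  j=1: fails
  j=2: holds
First hit at j=2, so smallest k = 2-0 = 2.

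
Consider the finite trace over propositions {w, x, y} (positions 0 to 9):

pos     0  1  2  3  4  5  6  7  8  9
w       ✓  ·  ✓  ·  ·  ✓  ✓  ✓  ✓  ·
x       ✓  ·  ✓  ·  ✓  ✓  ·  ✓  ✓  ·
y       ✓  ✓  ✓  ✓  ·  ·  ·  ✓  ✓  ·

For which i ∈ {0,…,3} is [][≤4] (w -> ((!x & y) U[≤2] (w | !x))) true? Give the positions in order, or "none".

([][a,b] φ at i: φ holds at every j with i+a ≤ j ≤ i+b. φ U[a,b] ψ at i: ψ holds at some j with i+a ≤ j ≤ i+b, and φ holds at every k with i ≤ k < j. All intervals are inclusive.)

Evaluate at each i in [0,3]:
  i=0: ✓ (all of [0,4])
  i=1: ✓ (all of [1,5])
  i=2: ✓ (all of [2,6])
  i=3: ✓ (all of [3,7])

0, 1, 2, 3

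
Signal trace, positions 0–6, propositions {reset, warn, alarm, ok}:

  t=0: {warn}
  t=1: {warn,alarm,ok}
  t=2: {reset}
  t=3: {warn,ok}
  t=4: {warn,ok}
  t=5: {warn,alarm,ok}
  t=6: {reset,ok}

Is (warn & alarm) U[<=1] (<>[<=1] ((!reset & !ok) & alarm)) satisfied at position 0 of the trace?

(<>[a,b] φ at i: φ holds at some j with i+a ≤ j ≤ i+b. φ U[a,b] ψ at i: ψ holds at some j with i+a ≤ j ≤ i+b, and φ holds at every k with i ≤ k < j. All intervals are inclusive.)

False

Need some j in [0,1] with <>[<=1] ((!reset & !ok) & alarm), and (warn & alarm) at every k in [0,j-1].
  j=0: <>[<=1] ((!reset & !ok) & alarm) — fails (none in [0,1]).
  j=1: <>[<=1] ((!reset & !ok) & alarm) — fails (none in [1,2]).
No j in the window works → until fails.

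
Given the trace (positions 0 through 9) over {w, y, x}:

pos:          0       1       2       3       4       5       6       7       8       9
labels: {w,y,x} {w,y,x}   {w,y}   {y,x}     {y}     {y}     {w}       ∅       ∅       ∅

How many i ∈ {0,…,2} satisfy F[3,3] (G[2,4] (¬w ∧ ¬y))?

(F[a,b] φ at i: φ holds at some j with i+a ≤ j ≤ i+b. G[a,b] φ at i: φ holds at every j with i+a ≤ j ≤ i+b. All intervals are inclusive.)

Evaluate at each i in [0,2]:
  i=0: ✗ (none in [3,3])
  i=1: ✗ (none in [4,4])
  i=2: ✓ (witness j=5)
Positions where it holds: {2} → 1.

1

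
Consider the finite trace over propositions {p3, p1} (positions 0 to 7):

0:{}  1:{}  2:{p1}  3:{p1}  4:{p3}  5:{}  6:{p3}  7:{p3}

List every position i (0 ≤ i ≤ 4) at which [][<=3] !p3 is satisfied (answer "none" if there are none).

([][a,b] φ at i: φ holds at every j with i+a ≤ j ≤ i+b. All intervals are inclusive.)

Evaluate at each i in [0,4]:
  i=0: ✓ (all of [0,3])
  i=1: ✗ (fails at j=4)
  i=2: ✗ (fails at j=4)
  i=3: ✗ (fails at j=4)
  i=4: ✗ (fails at j=4)

0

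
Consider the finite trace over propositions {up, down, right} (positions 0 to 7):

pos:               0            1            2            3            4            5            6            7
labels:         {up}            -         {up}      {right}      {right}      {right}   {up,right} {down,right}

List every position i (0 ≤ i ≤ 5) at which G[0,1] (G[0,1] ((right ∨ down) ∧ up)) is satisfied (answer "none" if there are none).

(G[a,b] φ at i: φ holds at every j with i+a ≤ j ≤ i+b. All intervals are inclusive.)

none

Evaluate at each i in [0,5]:
  i=0: ✗ (fails at j=0)
  i=1: ✗ (fails at j=1)
  i=2: ✗ (fails at j=2)
  i=3: ✗ (fails at j=3)
  i=4: ✗ (fails at j=4)
  i=5: ✗ (fails at j=5)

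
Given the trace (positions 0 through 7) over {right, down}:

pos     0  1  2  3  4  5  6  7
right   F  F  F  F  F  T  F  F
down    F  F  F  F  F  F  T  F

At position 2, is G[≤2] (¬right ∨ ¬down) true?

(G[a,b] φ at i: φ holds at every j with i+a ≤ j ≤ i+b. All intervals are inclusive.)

Check (¬right ∨ ¬down) at every j in [2,4]:
  j=2: true
  j=3: true
  j=4: true
All positions satisfy it → formula holds.

Yes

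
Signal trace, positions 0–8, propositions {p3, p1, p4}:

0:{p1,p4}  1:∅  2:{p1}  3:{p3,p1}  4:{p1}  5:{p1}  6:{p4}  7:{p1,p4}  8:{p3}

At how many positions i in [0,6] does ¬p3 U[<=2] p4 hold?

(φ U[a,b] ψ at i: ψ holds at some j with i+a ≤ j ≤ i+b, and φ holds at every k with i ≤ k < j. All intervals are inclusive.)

Evaluate at each i in [0,6]:
  i=0: ✓ (rhs at j=0)
  i=1: ✗ (no rhs in [1,3])
  i=2: ✗ (no rhs in [2,4])
  i=3: ✗ (no rhs in [3,5])
  i=4: ✓ (rhs at j=6; lhs holds on [4,5])
  i=5: ✓ (rhs at j=6; lhs holds on [5,5])
  i=6: ✓ (rhs at j=6)
Positions where it holds: {0, 4, 5, 6} → 4.

4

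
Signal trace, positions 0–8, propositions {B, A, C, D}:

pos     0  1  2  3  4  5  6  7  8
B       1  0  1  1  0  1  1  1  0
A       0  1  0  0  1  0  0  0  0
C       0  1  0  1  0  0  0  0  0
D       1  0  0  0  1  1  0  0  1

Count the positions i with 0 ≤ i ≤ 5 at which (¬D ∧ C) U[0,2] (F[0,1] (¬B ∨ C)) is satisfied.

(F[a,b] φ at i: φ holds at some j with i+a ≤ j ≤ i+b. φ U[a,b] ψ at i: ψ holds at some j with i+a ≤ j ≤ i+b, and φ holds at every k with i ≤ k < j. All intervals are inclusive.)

Evaluate at each i in [0,5]:
  i=0: ✓ (rhs at j=0)
  i=1: ✓ (rhs at j=1)
  i=2: ✓ (rhs at j=2)
  i=3: ✓ (rhs at j=3)
  i=4: ✓ (rhs at j=4)
  i=5: ✗ (lhs fails at k=5 before rhs at j=7)
Positions where it holds: {0, 1, 2, 3, 4} → 5.

5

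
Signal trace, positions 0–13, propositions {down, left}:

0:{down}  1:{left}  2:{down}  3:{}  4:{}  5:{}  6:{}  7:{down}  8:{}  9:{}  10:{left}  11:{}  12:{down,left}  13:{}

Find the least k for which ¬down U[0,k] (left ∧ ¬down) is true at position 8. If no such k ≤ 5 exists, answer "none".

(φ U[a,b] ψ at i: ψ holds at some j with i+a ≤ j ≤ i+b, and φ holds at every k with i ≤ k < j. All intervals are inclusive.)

2

Need earliest j ≥ 8 with (left ∧ ¬down), and ¬down at every k in [8,j-1].
  j=8: rhs fails.
  j=9: rhs fails.
  j=10: rhs holds; lhs holds on [8,9]. k = 2.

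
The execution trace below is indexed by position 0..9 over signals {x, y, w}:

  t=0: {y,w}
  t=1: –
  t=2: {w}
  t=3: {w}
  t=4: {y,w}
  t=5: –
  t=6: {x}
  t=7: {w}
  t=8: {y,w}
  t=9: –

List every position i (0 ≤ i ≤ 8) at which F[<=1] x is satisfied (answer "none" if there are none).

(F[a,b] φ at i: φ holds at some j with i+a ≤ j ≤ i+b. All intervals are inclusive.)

5, 6

Evaluate at each i in [0,8]:
  i=0: ✗ (none in [0,1])
  i=1: ✗ (none in [1,2])
  i=2: ✗ (none in [2,3])
  i=3: ✗ (none in [3,4])
  i=4: ✗ (none in [4,5])
  i=5: ✓ (witness j=6)
  i=6: ✓ (witness j=6)
  i=7: ✗ (none in [7,8])
  i=8: ✗ (none in [8,9])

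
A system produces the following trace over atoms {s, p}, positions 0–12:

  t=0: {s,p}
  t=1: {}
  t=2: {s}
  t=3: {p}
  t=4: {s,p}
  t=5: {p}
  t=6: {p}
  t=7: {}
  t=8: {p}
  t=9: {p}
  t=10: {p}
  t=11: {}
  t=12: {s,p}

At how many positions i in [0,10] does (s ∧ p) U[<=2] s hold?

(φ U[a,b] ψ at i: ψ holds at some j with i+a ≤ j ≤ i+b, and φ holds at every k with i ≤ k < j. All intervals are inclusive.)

3

Evaluate at each i in [0,10]:
  i=0: ✓ (rhs at j=0)
  i=1: ✗ (lhs fails at k=1 before rhs at j=2)
  i=2: ✓ (rhs at j=2)
  i=3: ✗ (lhs fails at k=3 before rhs at j=4)
  i=4: ✓ (rhs at j=4)
  i=5: ✗ (no rhs in [5,7])
  i=6: ✗ (no rhs in [6,8])
  i=7: ✗ (no rhs in [7,9])
  i=8: ✗ (no rhs in [8,10])
  i=9: ✗ (no rhs in [9,11])
  i=10: ✗ (lhs fails at k=10 before rhs at j=12)
Positions where it holds: {0, 2, 4} → 3.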